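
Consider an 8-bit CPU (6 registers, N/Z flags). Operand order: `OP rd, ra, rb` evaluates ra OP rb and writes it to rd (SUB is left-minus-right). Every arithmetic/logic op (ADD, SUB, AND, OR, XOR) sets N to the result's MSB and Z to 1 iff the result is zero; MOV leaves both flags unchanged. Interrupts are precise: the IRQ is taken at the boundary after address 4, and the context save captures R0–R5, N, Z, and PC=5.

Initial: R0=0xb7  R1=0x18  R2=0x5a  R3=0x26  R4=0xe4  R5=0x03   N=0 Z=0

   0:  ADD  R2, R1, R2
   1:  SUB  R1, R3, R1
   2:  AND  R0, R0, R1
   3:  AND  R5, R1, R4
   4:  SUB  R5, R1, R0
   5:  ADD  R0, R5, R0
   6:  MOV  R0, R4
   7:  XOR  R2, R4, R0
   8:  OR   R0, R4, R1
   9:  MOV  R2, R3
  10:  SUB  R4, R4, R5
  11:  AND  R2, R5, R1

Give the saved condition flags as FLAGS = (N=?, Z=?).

after  0: R0=0xb7 R1=0x18 R2=0x72 R3=0x26 R4=0xe4 R5=0x03  N=0 Z=0
after  1: R0=0xb7 R1=0x0e R2=0x72 R3=0x26 R4=0xe4 R5=0x03  N=0 Z=0
after  2: R0=0x06 R1=0x0e R2=0x72 R3=0x26 R4=0xe4 R5=0x03  N=0 Z=0
after  3: R0=0x06 R1=0x0e R2=0x72 R3=0x26 R4=0xe4 R5=0x04  N=0 Z=0
after  4: R0=0x06 R1=0x0e R2=0x72 R3=0x26 R4=0xe4 R5=0x08  N=0 Z=0
-- IRQ taken; context saved, return-PC = 5 --

FLAGS = (N=0, Z=0)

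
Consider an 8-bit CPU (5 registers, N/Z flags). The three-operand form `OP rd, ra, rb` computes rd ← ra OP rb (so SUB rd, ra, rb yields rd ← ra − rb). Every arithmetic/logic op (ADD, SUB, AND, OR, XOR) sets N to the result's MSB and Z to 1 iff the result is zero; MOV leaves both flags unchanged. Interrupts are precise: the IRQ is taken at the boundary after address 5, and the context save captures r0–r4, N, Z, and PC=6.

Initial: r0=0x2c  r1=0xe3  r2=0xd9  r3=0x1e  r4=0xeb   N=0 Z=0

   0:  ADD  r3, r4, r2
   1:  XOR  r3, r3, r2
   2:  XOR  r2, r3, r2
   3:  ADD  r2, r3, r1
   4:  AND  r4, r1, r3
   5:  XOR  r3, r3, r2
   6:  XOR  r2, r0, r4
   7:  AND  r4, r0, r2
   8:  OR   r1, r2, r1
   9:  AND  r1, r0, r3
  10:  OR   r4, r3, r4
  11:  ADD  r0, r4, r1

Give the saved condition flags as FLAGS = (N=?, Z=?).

after  0: r0=0x2c r1=0xe3 r2=0xd9 r3=0xc4 r4=0xeb  N=1 Z=0
after  1: r0=0x2c r1=0xe3 r2=0xd9 r3=0x1d r4=0xeb  N=0 Z=0
after  2: r0=0x2c r1=0xe3 r2=0xc4 r3=0x1d r4=0xeb  N=1 Z=0
after  3: r0=0x2c r1=0xe3 r2=0x00 r3=0x1d r4=0xeb  N=0 Z=1
after  4: r0=0x2c r1=0xe3 r2=0x00 r3=0x1d r4=0x01  N=0 Z=0
after  5: r0=0x2c r1=0xe3 r2=0x00 r3=0x1d r4=0x01  N=0 Z=0
-- IRQ taken; context saved, return-PC = 6 --

FLAGS = (N=0, Z=0)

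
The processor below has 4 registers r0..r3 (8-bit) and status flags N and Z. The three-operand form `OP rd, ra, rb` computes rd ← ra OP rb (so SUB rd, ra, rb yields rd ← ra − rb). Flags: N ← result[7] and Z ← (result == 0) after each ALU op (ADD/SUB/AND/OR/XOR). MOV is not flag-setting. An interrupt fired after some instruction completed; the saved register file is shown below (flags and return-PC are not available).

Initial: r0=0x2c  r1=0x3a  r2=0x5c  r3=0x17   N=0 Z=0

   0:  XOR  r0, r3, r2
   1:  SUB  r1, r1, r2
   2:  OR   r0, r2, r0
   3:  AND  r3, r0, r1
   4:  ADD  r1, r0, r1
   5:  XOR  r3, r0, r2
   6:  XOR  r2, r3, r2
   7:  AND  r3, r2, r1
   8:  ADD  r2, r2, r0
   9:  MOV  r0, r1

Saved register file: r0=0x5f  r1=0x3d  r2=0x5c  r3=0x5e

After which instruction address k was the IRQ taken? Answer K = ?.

after  0: r0=0x4b r1=0x3a r2=0x5c r3=0x17  N=0 Z=0
after  1: r0=0x4b r1=0xde r2=0x5c r3=0x17  N=1 Z=0
after  2: r0=0x5f r1=0xde r2=0x5c r3=0x17  N=0 Z=0
after  3: r0=0x5f r1=0xde r2=0x5c r3=0x5e  N=0 Z=0
after  4: r0=0x5f r1=0x3d r2=0x5c r3=0x5e  N=0 Z=0
-- IRQ taken; context saved, return-PC = 5 --

K = 4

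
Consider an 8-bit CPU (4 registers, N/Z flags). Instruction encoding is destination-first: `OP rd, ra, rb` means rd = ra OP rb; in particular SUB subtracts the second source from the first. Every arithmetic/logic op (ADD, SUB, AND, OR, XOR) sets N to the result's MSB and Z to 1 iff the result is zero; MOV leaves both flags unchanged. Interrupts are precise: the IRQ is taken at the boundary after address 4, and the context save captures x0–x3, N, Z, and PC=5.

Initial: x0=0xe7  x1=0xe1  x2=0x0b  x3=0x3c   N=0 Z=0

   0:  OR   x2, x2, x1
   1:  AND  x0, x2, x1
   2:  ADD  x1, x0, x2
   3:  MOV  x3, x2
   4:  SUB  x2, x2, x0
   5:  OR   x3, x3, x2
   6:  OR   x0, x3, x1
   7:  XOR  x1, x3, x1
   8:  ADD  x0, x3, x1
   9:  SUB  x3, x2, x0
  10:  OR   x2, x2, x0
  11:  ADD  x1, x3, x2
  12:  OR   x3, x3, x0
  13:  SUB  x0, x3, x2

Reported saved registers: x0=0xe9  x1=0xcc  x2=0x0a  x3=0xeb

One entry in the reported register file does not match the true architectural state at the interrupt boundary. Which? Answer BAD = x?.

BAD = x0

after  0: x0=0xe7 x1=0xe1 x2=0xeb x3=0x3c  N=1 Z=0
after  1: x0=0xe1 x1=0xe1 x2=0xeb x3=0x3c  N=1 Z=0
after  2: x0=0xe1 x1=0xcc x2=0xeb x3=0x3c  N=1 Z=0
after  3: x0=0xe1 x1=0xcc x2=0xeb x3=0xeb  N=1 Z=0
after  4: x0=0xe1 x1=0xcc x2=0x0a x3=0xeb  N=0 Z=0
-- IRQ taken; context saved, return-PC = 5 --
mismatch: x0: reported 0xe9 vs actual 0xe1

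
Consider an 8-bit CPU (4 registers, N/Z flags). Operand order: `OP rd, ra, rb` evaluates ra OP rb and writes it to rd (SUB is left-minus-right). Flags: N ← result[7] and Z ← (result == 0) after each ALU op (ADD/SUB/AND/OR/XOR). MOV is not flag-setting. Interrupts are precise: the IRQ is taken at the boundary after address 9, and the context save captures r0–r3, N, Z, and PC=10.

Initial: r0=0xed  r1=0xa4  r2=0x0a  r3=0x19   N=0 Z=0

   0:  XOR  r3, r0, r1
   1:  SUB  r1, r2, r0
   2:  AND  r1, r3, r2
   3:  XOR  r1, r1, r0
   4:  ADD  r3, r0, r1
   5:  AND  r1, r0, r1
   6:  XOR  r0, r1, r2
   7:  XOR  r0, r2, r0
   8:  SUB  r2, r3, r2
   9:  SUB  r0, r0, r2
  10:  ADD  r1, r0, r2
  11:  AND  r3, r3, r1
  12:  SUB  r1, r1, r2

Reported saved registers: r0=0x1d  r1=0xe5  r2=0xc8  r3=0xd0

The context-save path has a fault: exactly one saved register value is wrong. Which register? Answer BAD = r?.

after  0: r0=0xed r1=0xa4 r2=0x0a r3=0x49  N=0 Z=0
after  1: r0=0xed r1=0x1d r2=0x0a r3=0x49  N=0 Z=0
after  2: r0=0xed r1=0x08 r2=0x0a r3=0x49  N=0 Z=0
after  3: r0=0xed r1=0xe5 r2=0x0a r3=0x49  N=1 Z=0
after  4: r0=0xed r1=0xe5 r2=0x0a r3=0xd2  N=1 Z=0
after  5: r0=0xed r1=0xe5 r2=0x0a r3=0xd2  N=1 Z=0
after  6: r0=0xef r1=0xe5 r2=0x0a r3=0xd2  N=1 Z=0
after  7: r0=0xe5 r1=0xe5 r2=0x0a r3=0xd2  N=1 Z=0
after  8: r0=0xe5 r1=0xe5 r2=0xc8 r3=0xd2  N=1 Z=0
after  9: r0=0x1d r1=0xe5 r2=0xc8 r3=0xd2  N=0 Z=0
-- IRQ taken; context saved, return-PC = 10 --
mismatch: r3: reported 0xd0 vs actual 0xd2

BAD = r3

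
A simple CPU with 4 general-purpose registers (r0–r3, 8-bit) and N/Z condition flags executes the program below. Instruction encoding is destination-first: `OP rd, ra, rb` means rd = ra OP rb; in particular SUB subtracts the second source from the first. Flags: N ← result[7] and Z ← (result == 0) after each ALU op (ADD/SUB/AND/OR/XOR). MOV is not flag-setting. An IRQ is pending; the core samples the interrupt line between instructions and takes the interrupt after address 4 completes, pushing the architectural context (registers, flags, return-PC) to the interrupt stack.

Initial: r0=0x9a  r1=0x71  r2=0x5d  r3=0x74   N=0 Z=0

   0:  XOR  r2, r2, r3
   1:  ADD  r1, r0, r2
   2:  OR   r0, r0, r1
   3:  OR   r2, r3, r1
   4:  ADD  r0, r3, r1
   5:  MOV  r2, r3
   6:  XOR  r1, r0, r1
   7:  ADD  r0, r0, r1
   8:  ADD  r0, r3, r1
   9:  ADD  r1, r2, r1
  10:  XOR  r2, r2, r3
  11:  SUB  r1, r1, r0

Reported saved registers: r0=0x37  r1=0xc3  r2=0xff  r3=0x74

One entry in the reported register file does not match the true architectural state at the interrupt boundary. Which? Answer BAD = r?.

after  0: r0=0x9a r1=0x71 r2=0x29 r3=0x74  N=0 Z=0
after  1: r0=0x9a r1=0xc3 r2=0x29 r3=0x74  N=1 Z=0
after  2: r0=0xdb r1=0xc3 r2=0x29 r3=0x74  N=1 Z=0
after  3: r0=0xdb r1=0xc3 r2=0xf7 r3=0x74  N=1 Z=0
after  4: r0=0x37 r1=0xc3 r2=0xf7 r3=0x74  N=0 Z=0
-- IRQ taken; context saved, return-PC = 5 --
mismatch: r2: reported 0xff vs actual 0xf7

BAD = r2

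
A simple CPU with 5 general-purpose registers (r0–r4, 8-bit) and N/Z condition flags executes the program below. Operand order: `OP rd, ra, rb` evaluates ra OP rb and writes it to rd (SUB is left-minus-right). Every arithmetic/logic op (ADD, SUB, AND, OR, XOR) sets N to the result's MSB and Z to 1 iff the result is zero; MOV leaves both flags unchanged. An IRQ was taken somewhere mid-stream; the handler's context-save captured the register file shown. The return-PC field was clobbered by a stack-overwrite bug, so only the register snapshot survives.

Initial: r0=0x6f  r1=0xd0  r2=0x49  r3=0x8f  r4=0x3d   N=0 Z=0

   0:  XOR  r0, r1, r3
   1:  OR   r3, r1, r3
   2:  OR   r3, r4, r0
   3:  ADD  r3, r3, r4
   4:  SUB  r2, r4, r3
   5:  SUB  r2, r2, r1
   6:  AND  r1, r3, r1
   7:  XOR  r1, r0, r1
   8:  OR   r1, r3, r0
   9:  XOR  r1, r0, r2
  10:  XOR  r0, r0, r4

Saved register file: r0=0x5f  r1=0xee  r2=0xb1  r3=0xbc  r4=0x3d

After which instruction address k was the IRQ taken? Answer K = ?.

K = 9

after  0: r0=0x5f r1=0xd0 r2=0x49 r3=0x8f r4=0x3d  N=0 Z=0
after  1: r0=0x5f r1=0xd0 r2=0x49 r3=0xdf r4=0x3d  N=1 Z=0
after  2: r0=0x5f r1=0xd0 r2=0x49 r3=0x7f r4=0x3d  N=0 Z=0
after  3: r0=0x5f r1=0xd0 r2=0x49 r3=0xbc r4=0x3d  N=1 Z=0
after  4: r0=0x5f r1=0xd0 r2=0x81 r3=0xbc r4=0x3d  N=1 Z=0
after  5: r0=0x5f r1=0xd0 r2=0xb1 r3=0xbc r4=0x3d  N=1 Z=0
after  6: r0=0x5f r1=0x90 r2=0xb1 r3=0xbc r4=0x3d  N=1 Z=0
after  7: r0=0x5f r1=0xcf r2=0xb1 r3=0xbc r4=0x3d  N=1 Z=0
after  8: r0=0x5f r1=0xff r2=0xb1 r3=0xbc r4=0x3d  N=1 Z=0
after  9: r0=0x5f r1=0xee r2=0xb1 r3=0xbc r4=0x3d  N=1 Z=0
-- IRQ taken; context saved, return-PC = 10 --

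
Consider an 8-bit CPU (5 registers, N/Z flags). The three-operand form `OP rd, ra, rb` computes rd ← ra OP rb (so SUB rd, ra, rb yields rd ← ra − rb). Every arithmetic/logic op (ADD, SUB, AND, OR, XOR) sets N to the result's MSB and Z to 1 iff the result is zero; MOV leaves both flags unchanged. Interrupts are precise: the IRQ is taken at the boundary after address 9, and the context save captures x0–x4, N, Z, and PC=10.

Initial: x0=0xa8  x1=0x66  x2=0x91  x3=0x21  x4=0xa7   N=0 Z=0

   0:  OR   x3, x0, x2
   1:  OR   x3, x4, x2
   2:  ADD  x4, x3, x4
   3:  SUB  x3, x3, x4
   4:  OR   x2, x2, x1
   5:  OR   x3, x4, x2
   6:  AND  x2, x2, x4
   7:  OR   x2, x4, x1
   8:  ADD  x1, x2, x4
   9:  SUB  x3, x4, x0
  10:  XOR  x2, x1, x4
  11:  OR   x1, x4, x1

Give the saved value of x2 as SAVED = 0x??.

SAVED = 0x7e

after  0: x0=0xa8 x1=0x66 x2=0x91 x3=0xb9 x4=0xa7  N=1 Z=0
after  1: x0=0xa8 x1=0x66 x2=0x91 x3=0xb7 x4=0xa7  N=1 Z=0
after  2: x0=0xa8 x1=0x66 x2=0x91 x3=0xb7 x4=0x5e  N=0 Z=0
after  3: x0=0xa8 x1=0x66 x2=0x91 x3=0x59 x4=0x5e  N=0 Z=0
after  4: x0=0xa8 x1=0x66 x2=0xf7 x3=0x59 x4=0x5e  N=1 Z=0
after  5: x0=0xa8 x1=0x66 x2=0xf7 x3=0xff x4=0x5e  N=1 Z=0
after  6: x0=0xa8 x1=0x66 x2=0x56 x3=0xff x4=0x5e  N=0 Z=0
after  7: x0=0xa8 x1=0x66 x2=0x7e x3=0xff x4=0x5e  N=0 Z=0
after  8: x0=0xa8 x1=0xdc x2=0x7e x3=0xff x4=0x5e  N=1 Z=0
after  9: x0=0xa8 x1=0xdc x2=0x7e x3=0xb6 x4=0x5e  N=1 Z=0
-- IRQ taken; context saved, return-PC = 10 --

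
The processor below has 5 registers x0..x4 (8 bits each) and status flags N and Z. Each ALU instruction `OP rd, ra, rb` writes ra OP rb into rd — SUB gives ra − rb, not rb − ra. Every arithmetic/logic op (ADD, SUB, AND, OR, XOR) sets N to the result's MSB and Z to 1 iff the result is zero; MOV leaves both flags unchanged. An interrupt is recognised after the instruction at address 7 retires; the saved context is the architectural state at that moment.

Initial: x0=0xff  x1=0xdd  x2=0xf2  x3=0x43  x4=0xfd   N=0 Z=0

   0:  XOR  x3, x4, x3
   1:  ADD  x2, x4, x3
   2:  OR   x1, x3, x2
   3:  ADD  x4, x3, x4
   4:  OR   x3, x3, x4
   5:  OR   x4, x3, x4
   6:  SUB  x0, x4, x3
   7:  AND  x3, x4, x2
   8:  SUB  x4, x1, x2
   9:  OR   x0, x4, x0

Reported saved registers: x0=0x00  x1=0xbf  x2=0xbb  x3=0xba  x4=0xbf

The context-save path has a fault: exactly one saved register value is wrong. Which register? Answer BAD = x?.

BAD = x3

after  0: x0=0xff x1=0xdd x2=0xf2 x3=0xbe x4=0xfd  N=1 Z=0
after  1: x0=0xff x1=0xdd x2=0xbb x3=0xbe x4=0xfd  N=1 Z=0
after  2: x0=0xff x1=0xbf x2=0xbb x3=0xbe x4=0xfd  N=1 Z=0
after  3: x0=0xff x1=0xbf x2=0xbb x3=0xbe x4=0xbb  N=1 Z=0
after  4: x0=0xff x1=0xbf x2=0xbb x3=0xbf x4=0xbb  N=1 Z=0
after  5: x0=0xff x1=0xbf x2=0xbb x3=0xbf x4=0xbf  N=1 Z=0
after  6: x0=0x00 x1=0xbf x2=0xbb x3=0xbf x4=0xbf  N=0 Z=1
after  7: x0=0x00 x1=0xbf x2=0xbb x3=0xbb x4=0xbf  N=1 Z=0
-- IRQ taken; context saved, return-PC = 8 --
mismatch: x3: reported 0xba vs actual 0xbb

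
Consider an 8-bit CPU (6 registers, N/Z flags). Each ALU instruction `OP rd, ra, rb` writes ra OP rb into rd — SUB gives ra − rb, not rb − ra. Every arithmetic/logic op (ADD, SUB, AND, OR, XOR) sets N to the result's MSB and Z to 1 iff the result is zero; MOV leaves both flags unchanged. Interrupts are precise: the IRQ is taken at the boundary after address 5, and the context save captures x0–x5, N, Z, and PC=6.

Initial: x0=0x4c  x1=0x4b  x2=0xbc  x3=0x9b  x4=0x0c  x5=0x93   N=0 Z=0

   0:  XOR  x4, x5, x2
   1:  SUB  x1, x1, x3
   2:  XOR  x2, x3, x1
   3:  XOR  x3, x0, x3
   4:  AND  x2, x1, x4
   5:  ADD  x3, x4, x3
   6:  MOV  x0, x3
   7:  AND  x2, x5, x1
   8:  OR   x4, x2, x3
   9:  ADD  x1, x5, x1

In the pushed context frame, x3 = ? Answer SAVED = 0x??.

SAVED = 0x06

after  0: x0=0x4c x1=0x4b x2=0xbc x3=0x9b x4=0x2f x5=0x93  N=0 Z=0
after  1: x0=0x4c x1=0xb0 x2=0xbc x3=0x9b x4=0x2f x5=0x93  N=1 Z=0
after  2: x0=0x4c x1=0xb0 x2=0x2b x3=0x9b x4=0x2f x5=0x93  N=0 Z=0
after  3: x0=0x4c x1=0xb0 x2=0x2b x3=0xd7 x4=0x2f x5=0x93  N=1 Z=0
after  4: x0=0x4c x1=0xb0 x2=0x20 x3=0xd7 x4=0x2f x5=0x93  N=0 Z=0
after  5: x0=0x4c x1=0xb0 x2=0x20 x3=0x06 x4=0x2f x5=0x93  N=0 Z=0
-- IRQ taken; context saved, return-PC = 6 --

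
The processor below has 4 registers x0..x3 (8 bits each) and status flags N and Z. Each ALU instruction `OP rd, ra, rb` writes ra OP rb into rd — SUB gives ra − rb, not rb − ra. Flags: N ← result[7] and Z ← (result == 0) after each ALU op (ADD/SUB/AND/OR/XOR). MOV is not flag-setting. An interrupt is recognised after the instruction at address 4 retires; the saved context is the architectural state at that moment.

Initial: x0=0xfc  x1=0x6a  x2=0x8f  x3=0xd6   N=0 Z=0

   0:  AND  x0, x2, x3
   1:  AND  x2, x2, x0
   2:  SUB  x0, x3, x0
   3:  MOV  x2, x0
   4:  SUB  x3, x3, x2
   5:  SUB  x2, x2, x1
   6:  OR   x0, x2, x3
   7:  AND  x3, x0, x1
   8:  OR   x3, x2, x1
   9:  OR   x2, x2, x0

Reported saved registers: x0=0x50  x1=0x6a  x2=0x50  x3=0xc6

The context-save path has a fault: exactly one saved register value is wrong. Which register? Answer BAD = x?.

after  0: x0=0x86 x1=0x6a x2=0x8f x3=0xd6  N=1 Z=0
after  1: x0=0x86 x1=0x6a x2=0x86 x3=0xd6  N=1 Z=0
after  2: x0=0x50 x1=0x6a x2=0x86 x3=0xd6  N=0 Z=0
after  3: x0=0x50 x1=0x6a x2=0x50 x3=0xd6  N=0 Z=0
after  4: x0=0x50 x1=0x6a x2=0x50 x3=0x86  N=1 Z=0
-- IRQ taken; context saved, return-PC = 5 --
mismatch: x3: reported 0xc6 vs actual 0x86

BAD = x3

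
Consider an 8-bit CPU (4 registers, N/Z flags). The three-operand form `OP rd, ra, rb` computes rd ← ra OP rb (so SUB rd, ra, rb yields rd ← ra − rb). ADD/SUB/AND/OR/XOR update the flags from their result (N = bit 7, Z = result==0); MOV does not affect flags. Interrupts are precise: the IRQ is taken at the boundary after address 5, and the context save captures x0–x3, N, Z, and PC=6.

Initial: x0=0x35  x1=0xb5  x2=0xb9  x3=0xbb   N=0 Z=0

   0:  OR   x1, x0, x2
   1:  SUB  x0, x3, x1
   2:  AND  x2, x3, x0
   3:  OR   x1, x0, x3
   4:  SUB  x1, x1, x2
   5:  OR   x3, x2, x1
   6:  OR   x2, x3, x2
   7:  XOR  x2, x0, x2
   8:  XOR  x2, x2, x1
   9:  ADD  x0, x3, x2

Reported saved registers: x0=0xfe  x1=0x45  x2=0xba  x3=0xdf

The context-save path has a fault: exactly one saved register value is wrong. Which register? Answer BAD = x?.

BAD = x3

after  0: x0=0x35 x1=0xbd x2=0xb9 x3=0xbb  N=1 Z=0
after  1: x0=0xfe x1=0xbd x2=0xb9 x3=0xbb  N=1 Z=0
after  2: x0=0xfe x1=0xbd x2=0xba x3=0xbb  N=1 Z=0
after  3: x0=0xfe x1=0xff x2=0xba x3=0xbb  N=1 Z=0
after  4: x0=0xfe x1=0x45 x2=0xba x3=0xbb  N=0 Z=0
after  5: x0=0xfe x1=0x45 x2=0xba x3=0xff  N=1 Z=0
-- IRQ taken; context saved, return-PC = 6 --
mismatch: x3: reported 0xdf vs actual 0xff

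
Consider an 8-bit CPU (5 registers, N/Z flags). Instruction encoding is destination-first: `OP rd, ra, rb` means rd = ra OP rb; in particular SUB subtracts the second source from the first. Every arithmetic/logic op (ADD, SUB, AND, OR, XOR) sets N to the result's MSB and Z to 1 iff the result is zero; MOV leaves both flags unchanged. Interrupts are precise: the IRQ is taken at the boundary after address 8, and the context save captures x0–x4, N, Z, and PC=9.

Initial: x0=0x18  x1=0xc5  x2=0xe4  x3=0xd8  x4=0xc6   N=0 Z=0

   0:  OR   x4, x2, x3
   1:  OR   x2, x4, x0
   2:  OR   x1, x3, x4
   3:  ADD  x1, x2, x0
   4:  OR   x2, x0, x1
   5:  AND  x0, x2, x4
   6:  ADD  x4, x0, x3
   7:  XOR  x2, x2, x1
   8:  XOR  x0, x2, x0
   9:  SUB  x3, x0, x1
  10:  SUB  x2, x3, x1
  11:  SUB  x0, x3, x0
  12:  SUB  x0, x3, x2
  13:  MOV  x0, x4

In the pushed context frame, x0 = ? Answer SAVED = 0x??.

after  0: x0=0x18 x1=0xc5 x2=0xe4 x3=0xd8 x4=0xfc  N=1 Z=0
after  1: x0=0x18 x1=0xc5 x2=0xfc x3=0xd8 x4=0xfc  N=1 Z=0
after  2: x0=0x18 x1=0xfc x2=0xfc x3=0xd8 x4=0xfc  N=1 Z=0
after  3: x0=0x18 x1=0x14 x2=0xfc x3=0xd8 x4=0xfc  N=0 Z=0
after  4: x0=0x18 x1=0x14 x2=0x1c x3=0xd8 x4=0xfc  N=0 Z=0
after  5: x0=0x1c x1=0x14 x2=0x1c x3=0xd8 x4=0xfc  N=0 Z=0
after  6: x0=0x1c x1=0x14 x2=0x1c x3=0xd8 x4=0xf4  N=1 Z=0
after  7: x0=0x1c x1=0x14 x2=0x08 x3=0xd8 x4=0xf4  N=0 Z=0
after  8: x0=0x14 x1=0x14 x2=0x08 x3=0xd8 x4=0xf4  N=0 Z=0
-- IRQ taken; context saved, return-PC = 9 --

SAVED = 0x14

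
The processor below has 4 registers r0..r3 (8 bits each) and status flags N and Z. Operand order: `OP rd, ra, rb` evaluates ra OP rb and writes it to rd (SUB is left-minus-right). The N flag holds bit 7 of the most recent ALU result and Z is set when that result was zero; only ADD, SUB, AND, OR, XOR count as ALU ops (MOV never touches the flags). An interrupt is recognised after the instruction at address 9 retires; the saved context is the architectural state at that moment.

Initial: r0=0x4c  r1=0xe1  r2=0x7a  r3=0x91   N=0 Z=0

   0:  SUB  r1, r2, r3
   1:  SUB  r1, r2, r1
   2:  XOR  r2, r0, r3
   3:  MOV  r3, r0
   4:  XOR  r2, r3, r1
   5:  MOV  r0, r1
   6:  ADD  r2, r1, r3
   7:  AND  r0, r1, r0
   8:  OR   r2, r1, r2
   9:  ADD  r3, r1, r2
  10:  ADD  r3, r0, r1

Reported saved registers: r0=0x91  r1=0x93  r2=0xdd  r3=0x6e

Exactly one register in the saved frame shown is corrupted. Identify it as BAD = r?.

BAD = r1

after  0: r0=0x4c r1=0xe9 r2=0x7a r3=0x91  N=1 Z=0
after  1: r0=0x4c r1=0x91 r2=0x7a r3=0x91  N=1 Z=0
after  2: r0=0x4c r1=0x91 r2=0xdd r3=0x91  N=1 Z=0
after  3: r0=0x4c r1=0x91 r2=0xdd r3=0x4c  N=1 Z=0
after  4: r0=0x4c r1=0x91 r2=0xdd r3=0x4c  N=1 Z=0
after  5: r0=0x91 r1=0x91 r2=0xdd r3=0x4c  N=1 Z=0
after  6: r0=0x91 r1=0x91 r2=0xdd r3=0x4c  N=1 Z=0
after  7: r0=0x91 r1=0x91 r2=0xdd r3=0x4c  N=1 Z=0
after  8: r0=0x91 r1=0x91 r2=0xdd r3=0x4c  N=1 Z=0
after  9: r0=0x91 r1=0x91 r2=0xdd r3=0x6e  N=0 Z=0
-- IRQ taken; context saved, return-PC = 10 --
mismatch: r1: reported 0x93 vs actual 0x91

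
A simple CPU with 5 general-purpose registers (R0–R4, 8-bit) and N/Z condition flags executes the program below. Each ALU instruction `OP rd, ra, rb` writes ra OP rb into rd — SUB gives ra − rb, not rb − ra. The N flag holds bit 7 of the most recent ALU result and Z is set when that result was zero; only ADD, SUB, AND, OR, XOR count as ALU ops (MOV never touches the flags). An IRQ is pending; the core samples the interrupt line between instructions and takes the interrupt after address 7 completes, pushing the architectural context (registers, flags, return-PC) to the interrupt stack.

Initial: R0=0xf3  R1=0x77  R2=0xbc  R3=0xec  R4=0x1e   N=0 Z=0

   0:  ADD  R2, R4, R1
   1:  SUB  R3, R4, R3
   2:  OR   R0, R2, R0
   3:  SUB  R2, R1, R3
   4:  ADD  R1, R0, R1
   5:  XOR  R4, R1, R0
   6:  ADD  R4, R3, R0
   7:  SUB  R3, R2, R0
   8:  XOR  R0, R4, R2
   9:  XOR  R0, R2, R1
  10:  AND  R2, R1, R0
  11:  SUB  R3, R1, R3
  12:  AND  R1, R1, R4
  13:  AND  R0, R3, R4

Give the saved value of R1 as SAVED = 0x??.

SAVED = 0x6e

after  0: R0=0xf3 R1=0x77 R2=0x95 R3=0xec R4=0x1e  N=1 Z=0
after  1: R0=0xf3 R1=0x77 R2=0x95 R3=0x32 R4=0x1e  N=0 Z=0
after  2: R0=0xf7 R1=0x77 R2=0x95 R3=0x32 R4=0x1e  N=1 Z=0
after  3: R0=0xf7 R1=0x77 R2=0x45 R3=0x32 R4=0x1e  N=0 Z=0
after  4: R0=0xf7 R1=0x6e R2=0x45 R3=0x32 R4=0x1e  N=0 Z=0
after  5: R0=0xf7 R1=0x6e R2=0x45 R3=0x32 R4=0x99  N=1 Z=0
after  6: R0=0xf7 R1=0x6e R2=0x45 R3=0x32 R4=0x29  N=0 Z=0
after  7: R0=0xf7 R1=0x6e R2=0x45 R3=0x4e R4=0x29  N=0 Z=0
-- IRQ taken; context saved, return-PC = 8 --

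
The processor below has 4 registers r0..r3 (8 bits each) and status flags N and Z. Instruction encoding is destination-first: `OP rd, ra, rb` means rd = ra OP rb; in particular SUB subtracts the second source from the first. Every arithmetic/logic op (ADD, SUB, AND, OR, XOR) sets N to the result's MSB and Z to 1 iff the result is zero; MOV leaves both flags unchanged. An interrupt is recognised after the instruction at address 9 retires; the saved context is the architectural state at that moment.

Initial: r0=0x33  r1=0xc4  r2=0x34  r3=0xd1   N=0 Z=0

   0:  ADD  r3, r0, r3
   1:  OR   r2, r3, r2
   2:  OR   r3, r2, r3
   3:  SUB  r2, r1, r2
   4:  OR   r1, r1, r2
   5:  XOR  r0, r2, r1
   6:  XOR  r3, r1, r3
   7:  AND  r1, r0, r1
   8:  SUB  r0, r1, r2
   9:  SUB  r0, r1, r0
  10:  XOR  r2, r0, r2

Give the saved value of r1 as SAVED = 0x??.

SAVED = 0x44

after  0: r0=0x33 r1=0xc4 r2=0x34 r3=0x04  N=0 Z=0
after  1: r0=0x33 r1=0xc4 r2=0x34 r3=0x04  N=0 Z=0
after  2: r0=0x33 r1=0xc4 r2=0x34 r3=0x34  N=0 Z=0
after  3: r0=0x33 r1=0xc4 r2=0x90 r3=0x34  N=1 Z=0
after  4: r0=0x33 r1=0xd4 r2=0x90 r3=0x34  N=1 Z=0
after  5: r0=0x44 r1=0xd4 r2=0x90 r3=0x34  N=0 Z=0
after  6: r0=0x44 r1=0xd4 r2=0x90 r3=0xe0  N=1 Z=0
after  7: r0=0x44 r1=0x44 r2=0x90 r3=0xe0  N=0 Z=0
after  8: r0=0xb4 r1=0x44 r2=0x90 r3=0xe0  N=1 Z=0
after  9: r0=0x90 r1=0x44 r2=0x90 r3=0xe0  N=1 Z=0
-- IRQ taken; context saved, return-PC = 10 --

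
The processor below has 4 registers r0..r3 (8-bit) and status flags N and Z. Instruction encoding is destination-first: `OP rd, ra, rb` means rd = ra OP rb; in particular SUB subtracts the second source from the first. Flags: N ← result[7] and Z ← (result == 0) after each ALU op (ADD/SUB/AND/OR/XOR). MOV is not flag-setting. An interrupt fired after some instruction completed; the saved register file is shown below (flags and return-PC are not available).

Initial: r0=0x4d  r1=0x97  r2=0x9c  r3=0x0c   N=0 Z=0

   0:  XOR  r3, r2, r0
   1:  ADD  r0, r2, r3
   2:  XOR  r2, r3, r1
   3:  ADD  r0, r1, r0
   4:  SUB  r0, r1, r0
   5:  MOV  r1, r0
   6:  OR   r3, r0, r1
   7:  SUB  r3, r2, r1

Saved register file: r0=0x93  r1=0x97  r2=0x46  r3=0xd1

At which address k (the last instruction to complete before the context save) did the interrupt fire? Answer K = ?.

K = 4

after  0: r0=0x4d r1=0x97 r2=0x9c r3=0xd1  N=1 Z=0
after  1: r0=0x6d r1=0x97 r2=0x9c r3=0xd1  N=0 Z=0
after  2: r0=0x6d r1=0x97 r2=0x46 r3=0xd1  N=0 Z=0
after  3: r0=0x04 r1=0x97 r2=0x46 r3=0xd1  N=0 Z=0
after  4: r0=0x93 r1=0x97 r2=0x46 r3=0xd1  N=1 Z=0
-- IRQ taken; context saved, return-PC = 5 --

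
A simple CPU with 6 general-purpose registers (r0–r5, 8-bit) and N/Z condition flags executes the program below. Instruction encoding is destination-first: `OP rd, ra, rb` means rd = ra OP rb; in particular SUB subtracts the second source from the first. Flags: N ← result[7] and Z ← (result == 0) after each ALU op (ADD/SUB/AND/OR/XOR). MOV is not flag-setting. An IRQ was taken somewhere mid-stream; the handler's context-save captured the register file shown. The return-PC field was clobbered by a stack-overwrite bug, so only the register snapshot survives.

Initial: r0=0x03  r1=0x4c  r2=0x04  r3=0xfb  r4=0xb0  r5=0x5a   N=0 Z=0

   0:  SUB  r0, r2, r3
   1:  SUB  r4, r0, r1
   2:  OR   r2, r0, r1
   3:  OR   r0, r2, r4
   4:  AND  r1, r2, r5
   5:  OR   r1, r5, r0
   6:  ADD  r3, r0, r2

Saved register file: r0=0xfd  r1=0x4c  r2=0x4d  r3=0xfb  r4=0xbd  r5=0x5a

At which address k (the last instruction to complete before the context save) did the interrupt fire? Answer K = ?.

K = 3

after  0: r0=0x09 r1=0x4c r2=0x04 r3=0xfb r4=0xb0 r5=0x5a  N=0 Z=0
after  1: r0=0x09 r1=0x4c r2=0x04 r3=0xfb r4=0xbd r5=0x5a  N=1 Z=0
after  2: r0=0x09 r1=0x4c r2=0x4d r3=0xfb r4=0xbd r5=0x5a  N=0 Z=0
after  3: r0=0xfd r1=0x4c r2=0x4d r3=0xfb r4=0xbd r5=0x5a  N=1 Z=0
-- IRQ taken; context saved, return-PC = 4 --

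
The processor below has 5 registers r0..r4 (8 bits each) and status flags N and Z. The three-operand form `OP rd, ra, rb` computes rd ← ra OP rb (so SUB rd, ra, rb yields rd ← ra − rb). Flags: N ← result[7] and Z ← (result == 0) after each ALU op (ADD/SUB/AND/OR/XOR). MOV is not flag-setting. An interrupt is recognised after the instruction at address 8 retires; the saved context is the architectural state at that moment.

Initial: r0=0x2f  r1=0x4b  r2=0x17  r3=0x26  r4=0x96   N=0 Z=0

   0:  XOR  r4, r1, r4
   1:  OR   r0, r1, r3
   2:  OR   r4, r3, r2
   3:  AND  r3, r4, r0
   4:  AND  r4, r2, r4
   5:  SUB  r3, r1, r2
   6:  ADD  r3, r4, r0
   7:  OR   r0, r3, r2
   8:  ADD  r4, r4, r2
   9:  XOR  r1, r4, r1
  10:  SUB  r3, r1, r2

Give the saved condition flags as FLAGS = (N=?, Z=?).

after  0: r0=0x2f r1=0x4b r2=0x17 r3=0x26 r4=0xdd  N=1 Z=0
after  1: r0=0x6f r1=0x4b r2=0x17 r3=0x26 r4=0xdd  N=0 Z=0
after  2: r0=0x6f r1=0x4b r2=0x17 r3=0x26 r4=0x37  N=0 Z=0
after  3: r0=0x6f r1=0x4b r2=0x17 r3=0x27 r4=0x37  N=0 Z=0
after  4: r0=0x6f r1=0x4b r2=0x17 r3=0x27 r4=0x17  N=0 Z=0
after  5: r0=0x6f r1=0x4b r2=0x17 r3=0x34 r4=0x17  N=0 Z=0
after  6: r0=0x6f r1=0x4b r2=0x17 r3=0x86 r4=0x17  N=1 Z=0
after  7: r0=0x97 r1=0x4b r2=0x17 r3=0x86 r4=0x17  N=1 Z=0
after  8: r0=0x97 r1=0x4b r2=0x17 r3=0x86 r4=0x2e  N=0 Z=0
-- IRQ taken; context saved, return-PC = 9 --

FLAGS = (N=0, Z=0)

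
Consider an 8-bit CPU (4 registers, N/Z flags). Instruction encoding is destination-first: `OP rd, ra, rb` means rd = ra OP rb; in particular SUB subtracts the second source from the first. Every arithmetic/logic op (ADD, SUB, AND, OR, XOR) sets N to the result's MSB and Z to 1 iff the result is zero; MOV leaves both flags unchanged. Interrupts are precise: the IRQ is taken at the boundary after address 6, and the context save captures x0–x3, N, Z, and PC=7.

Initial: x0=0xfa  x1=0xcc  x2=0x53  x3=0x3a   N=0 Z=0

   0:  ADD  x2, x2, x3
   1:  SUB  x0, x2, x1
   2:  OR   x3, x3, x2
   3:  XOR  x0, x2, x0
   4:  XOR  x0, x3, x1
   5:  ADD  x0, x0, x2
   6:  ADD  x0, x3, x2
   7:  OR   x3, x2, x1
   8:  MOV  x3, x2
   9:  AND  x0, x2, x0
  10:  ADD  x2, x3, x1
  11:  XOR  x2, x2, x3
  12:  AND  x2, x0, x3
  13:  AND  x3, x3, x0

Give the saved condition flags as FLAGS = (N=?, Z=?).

FLAGS = (N=0, Z=0)

after  0: x0=0xfa x1=0xcc x2=0x8d x3=0x3a  N=1 Z=0
after  1: x0=0xc1 x1=0xcc x2=0x8d x3=0x3a  N=1 Z=0
after  2: x0=0xc1 x1=0xcc x2=0x8d x3=0xbf  N=1 Z=0
after  3: x0=0x4c x1=0xcc x2=0x8d x3=0xbf  N=0 Z=0
after  4: x0=0x73 x1=0xcc x2=0x8d x3=0xbf  N=0 Z=0
after  5: x0=0x00 x1=0xcc x2=0x8d x3=0xbf  N=0 Z=1
after  6: x0=0x4c x1=0xcc x2=0x8d x3=0xbf  N=0 Z=0
-- IRQ taken; context saved, return-PC = 7 --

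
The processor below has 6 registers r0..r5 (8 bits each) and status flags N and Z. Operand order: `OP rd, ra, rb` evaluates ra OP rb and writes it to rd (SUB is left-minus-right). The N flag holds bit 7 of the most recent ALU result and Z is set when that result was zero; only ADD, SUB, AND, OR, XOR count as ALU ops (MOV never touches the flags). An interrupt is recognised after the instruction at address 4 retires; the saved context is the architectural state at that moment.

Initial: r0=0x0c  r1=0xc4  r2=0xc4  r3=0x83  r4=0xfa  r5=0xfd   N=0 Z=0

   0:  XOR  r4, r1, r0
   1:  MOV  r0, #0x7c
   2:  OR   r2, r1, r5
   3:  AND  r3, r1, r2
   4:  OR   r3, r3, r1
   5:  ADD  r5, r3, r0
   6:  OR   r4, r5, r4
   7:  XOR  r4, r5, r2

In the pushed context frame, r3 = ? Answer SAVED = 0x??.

after  0: r0=0x0c r1=0xc4 r2=0xc4 r3=0x83 r4=0xc8 r5=0xfd  N=1 Z=0
after  1: r0=0x7c r1=0xc4 r2=0xc4 r3=0x83 r4=0xc8 r5=0xfd  N=1 Z=0
after  2: r0=0x7c r1=0xc4 r2=0xfd r3=0x83 r4=0xc8 r5=0xfd  N=1 Z=0
after  3: r0=0x7c r1=0xc4 r2=0xfd r3=0xc4 r4=0xc8 r5=0xfd  N=1 Z=0
after  4: r0=0x7c r1=0xc4 r2=0xfd r3=0xc4 r4=0xc8 r5=0xfd  N=1 Z=0
-- IRQ taken; context saved, return-PC = 5 --

SAVED = 0xc4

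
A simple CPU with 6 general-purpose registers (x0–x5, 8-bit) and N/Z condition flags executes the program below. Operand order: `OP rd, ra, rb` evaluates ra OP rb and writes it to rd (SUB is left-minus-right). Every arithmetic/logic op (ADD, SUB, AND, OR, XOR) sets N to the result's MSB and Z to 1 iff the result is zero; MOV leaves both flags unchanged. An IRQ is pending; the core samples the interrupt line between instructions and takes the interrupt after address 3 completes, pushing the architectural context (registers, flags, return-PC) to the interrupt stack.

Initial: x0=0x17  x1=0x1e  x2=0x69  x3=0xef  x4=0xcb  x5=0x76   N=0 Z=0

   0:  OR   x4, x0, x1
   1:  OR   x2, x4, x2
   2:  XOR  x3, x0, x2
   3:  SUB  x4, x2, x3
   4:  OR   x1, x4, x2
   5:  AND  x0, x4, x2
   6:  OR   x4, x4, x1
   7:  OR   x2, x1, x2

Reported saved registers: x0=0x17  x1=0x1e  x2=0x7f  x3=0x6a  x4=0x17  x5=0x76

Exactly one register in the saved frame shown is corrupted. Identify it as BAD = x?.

after  0: x0=0x17 x1=0x1e x2=0x69 x3=0xef x4=0x1f x5=0x76  N=0 Z=0
after  1: x0=0x17 x1=0x1e x2=0x7f x3=0xef x4=0x1f x5=0x76  N=0 Z=0
after  2: x0=0x17 x1=0x1e x2=0x7f x3=0x68 x4=0x1f x5=0x76  N=0 Z=0
after  3: x0=0x17 x1=0x1e x2=0x7f x3=0x68 x4=0x17 x5=0x76  N=0 Z=0
-- IRQ taken; context saved, return-PC = 4 --
mismatch: x3: reported 0x6a vs actual 0x68

BAD = x3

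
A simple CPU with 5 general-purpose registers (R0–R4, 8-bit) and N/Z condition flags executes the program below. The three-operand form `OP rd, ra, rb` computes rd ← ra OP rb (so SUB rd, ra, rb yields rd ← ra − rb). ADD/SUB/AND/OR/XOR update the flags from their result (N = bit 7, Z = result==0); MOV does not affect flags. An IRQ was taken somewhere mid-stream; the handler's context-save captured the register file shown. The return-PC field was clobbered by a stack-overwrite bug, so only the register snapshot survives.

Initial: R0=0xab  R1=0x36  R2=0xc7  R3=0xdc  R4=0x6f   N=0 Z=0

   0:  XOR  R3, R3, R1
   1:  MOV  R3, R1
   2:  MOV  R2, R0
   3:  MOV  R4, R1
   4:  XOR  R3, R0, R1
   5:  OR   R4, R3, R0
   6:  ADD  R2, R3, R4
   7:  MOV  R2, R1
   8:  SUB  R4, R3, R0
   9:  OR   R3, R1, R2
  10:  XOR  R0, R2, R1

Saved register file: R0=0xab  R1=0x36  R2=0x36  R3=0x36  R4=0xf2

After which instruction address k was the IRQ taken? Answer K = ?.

K = 9

after  0: R0=0xab R1=0x36 R2=0xc7 R3=0xea R4=0x6f  N=1 Z=0
after  1: R0=0xab R1=0x36 R2=0xc7 R3=0x36 R4=0x6f  N=1 Z=0
after  2: R0=0xab R1=0x36 R2=0xab R3=0x36 R4=0x6f  N=1 Z=0
after  3: R0=0xab R1=0x36 R2=0xab R3=0x36 R4=0x36  N=1 Z=0
after  4: R0=0xab R1=0x36 R2=0xab R3=0x9d R4=0x36  N=1 Z=0
after  5: R0=0xab R1=0x36 R2=0xab R3=0x9d R4=0xbf  N=1 Z=0
after  6: R0=0xab R1=0x36 R2=0x5c R3=0x9d R4=0xbf  N=0 Z=0
after  7: R0=0xab R1=0x36 R2=0x36 R3=0x9d R4=0xbf  N=0 Z=0
after  8: R0=0xab R1=0x36 R2=0x36 R3=0x9d R4=0xf2  N=1 Z=0
after  9: R0=0xab R1=0x36 R2=0x36 R3=0x36 R4=0xf2  N=0 Z=0
-- IRQ taken; context saved, return-PC = 10 --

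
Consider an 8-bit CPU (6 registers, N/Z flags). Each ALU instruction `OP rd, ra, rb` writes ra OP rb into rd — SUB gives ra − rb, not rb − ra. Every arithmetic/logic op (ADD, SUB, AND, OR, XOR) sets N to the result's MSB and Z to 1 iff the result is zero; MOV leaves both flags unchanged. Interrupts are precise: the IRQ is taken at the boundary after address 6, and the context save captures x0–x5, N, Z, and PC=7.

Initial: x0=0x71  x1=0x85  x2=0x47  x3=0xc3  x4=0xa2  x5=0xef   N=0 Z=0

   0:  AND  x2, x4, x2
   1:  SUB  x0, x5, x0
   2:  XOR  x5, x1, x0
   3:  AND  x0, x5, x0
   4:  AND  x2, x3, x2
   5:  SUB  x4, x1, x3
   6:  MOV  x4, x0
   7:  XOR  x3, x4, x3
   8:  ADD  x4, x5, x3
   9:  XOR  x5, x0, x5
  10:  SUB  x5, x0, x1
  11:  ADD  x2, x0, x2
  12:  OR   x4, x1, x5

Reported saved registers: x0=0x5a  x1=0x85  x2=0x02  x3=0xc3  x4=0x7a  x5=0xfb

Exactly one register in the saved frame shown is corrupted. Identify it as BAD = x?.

after  0: x0=0x71 x1=0x85 x2=0x02 x3=0xc3 x4=0xa2 x5=0xef  N=0 Z=0
after  1: x0=0x7e x1=0x85 x2=0x02 x3=0xc3 x4=0xa2 x5=0xef  N=0 Z=0
after  2: x0=0x7e x1=0x85 x2=0x02 x3=0xc3 x4=0xa2 x5=0xfb  N=1 Z=0
after  3: x0=0x7a x1=0x85 x2=0x02 x3=0xc3 x4=0xa2 x5=0xfb  N=0 Z=0
after  4: x0=0x7a x1=0x85 x2=0x02 x3=0xc3 x4=0xa2 x5=0xfb  N=0 Z=0
after  5: x0=0x7a x1=0x85 x2=0x02 x3=0xc3 x4=0xc2 x5=0xfb  N=1 Z=0
after  6: x0=0x7a x1=0x85 x2=0x02 x3=0xc3 x4=0x7a x5=0xfb  N=1 Z=0
-- IRQ taken; context saved, return-PC = 7 --
mismatch: x0: reported 0x5a vs actual 0x7a

BAD = x0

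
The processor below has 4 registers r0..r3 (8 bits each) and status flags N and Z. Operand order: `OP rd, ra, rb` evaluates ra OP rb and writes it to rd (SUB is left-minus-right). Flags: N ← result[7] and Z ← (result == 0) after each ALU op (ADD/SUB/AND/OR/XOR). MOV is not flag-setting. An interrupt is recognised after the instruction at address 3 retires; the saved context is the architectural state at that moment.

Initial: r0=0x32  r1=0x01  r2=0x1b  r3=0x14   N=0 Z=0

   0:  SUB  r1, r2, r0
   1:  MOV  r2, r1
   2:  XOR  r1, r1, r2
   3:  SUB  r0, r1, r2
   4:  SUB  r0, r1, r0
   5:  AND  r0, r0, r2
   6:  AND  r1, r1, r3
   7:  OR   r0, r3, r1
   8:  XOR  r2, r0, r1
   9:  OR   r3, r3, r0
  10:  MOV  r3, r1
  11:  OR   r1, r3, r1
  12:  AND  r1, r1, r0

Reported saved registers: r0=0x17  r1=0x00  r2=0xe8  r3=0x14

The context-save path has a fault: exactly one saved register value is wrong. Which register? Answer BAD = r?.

after  0: r0=0x32 r1=0xe9 r2=0x1b r3=0x14  N=1 Z=0
after  1: r0=0x32 r1=0xe9 r2=0xe9 r3=0x14  N=1 Z=0
after  2: r0=0x32 r1=0x00 r2=0xe9 r3=0x14  N=0 Z=1
after  3: r0=0x17 r1=0x00 r2=0xe9 r3=0x14  N=0 Z=0
-- IRQ taken; context saved, return-PC = 4 --
mismatch: r2: reported 0xe8 vs actual 0xe9

BAD = r2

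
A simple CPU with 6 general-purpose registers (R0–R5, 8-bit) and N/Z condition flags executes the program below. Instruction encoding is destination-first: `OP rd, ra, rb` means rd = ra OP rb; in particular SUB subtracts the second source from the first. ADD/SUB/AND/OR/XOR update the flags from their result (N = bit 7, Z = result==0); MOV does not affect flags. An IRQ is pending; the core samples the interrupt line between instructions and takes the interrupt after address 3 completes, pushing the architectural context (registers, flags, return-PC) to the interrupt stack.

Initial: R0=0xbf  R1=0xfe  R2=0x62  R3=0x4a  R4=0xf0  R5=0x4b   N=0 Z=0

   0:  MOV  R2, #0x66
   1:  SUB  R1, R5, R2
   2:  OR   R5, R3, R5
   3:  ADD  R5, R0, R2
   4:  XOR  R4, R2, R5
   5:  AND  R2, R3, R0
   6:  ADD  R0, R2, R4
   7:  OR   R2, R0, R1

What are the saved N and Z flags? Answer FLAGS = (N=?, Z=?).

after  0: R0=0xbf R1=0xfe R2=0x66 R3=0x4a R4=0xf0 R5=0x4b  N=0 Z=0
after  1: R0=0xbf R1=0xe5 R2=0x66 R3=0x4a R4=0xf0 R5=0x4b  N=1 Z=0
after  2: R0=0xbf R1=0xe5 R2=0x66 R3=0x4a R4=0xf0 R5=0x4b  N=0 Z=0
after  3: R0=0xbf R1=0xe5 R2=0x66 R3=0x4a R4=0xf0 R5=0x25  N=0 Z=0
-- IRQ taken; context saved, return-PC = 4 --

FLAGS = (N=0, Z=0)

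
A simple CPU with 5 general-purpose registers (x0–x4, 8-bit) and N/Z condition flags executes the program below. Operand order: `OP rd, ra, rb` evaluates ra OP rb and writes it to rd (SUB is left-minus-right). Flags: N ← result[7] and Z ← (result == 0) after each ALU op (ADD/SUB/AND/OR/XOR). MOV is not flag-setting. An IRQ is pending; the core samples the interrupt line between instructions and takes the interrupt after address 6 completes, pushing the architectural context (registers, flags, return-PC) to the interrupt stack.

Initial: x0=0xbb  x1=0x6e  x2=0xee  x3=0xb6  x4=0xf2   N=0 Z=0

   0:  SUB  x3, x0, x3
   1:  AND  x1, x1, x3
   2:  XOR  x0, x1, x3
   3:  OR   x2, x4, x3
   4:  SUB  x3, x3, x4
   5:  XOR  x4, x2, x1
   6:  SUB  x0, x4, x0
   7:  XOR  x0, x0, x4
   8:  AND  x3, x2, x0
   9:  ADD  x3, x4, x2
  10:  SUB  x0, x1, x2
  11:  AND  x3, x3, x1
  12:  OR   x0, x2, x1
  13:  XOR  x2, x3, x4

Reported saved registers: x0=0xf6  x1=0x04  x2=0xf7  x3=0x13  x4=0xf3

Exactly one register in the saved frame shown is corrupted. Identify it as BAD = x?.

after  0: x0=0xbb x1=0x6e x2=0xee x3=0x05 x4=0xf2  N=0 Z=0
after  1: x0=0xbb x1=0x04 x2=0xee x3=0x05 x4=0xf2  N=0 Z=0
after  2: x0=0x01 x1=0x04 x2=0xee x3=0x05 x4=0xf2  N=0 Z=0
after  3: x0=0x01 x1=0x04 x2=0xf7 x3=0x05 x4=0xf2  N=1 Z=0
after  4: x0=0x01 x1=0x04 x2=0xf7 x3=0x13 x4=0xf2  N=0 Z=0
after  5: x0=0x01 x1=0x04 x2=0xf7 x3=0x13 x4=0xf3  N=1 Z=0
after  6: x0=0xf2 x1=0x04 x2=0xf7 x3=0x13 x4=0xf3  N=1 Z=0
-- IRQ taken; context saved, return-PC = 7 --
mismatch: x0: reported 0xf6 vs actual 0xf2

BAD = x0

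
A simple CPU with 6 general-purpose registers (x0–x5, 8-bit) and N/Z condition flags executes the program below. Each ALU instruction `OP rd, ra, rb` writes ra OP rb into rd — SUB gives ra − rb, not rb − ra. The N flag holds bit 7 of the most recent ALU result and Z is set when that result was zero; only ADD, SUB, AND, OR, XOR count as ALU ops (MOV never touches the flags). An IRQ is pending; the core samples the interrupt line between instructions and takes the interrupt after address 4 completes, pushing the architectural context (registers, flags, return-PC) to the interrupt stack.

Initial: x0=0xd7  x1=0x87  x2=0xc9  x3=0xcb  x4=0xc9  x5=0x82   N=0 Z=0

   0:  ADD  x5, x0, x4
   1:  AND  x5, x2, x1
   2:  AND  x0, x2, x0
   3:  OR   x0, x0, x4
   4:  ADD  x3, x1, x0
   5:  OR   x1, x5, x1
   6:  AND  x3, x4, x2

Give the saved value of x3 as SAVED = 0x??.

SAVED = 0x50

after  0: x0=0xd7 x1=0x87 x2=0xc9 x3=0xcb x4=0xc9 x5=0xa0  N=1 Z=0
after  1: x0=0xd7 x1=0x87 x2=0xc9 x3=0xcb x4=0xc9 x5=0x81  N=1 Z=0
after  2: x0=0xc1 x1=0x87 x2=0xc9 x3=0xcb x4=0xc9 x5=0x81  N=1 Z=0
after  3: x0=0xc9 x1=0x87 x2=0xc9 x3=0xcb x4=0xc9 x5=0x81  N=1 Z=0
after  4: x0=0xc9 x1=0x87 x2=0xc9 x3=0x50 x4=0xc9 x5=0x81  N=0 Z=0
-- IRQ taken; context saved, return-PC = 5 --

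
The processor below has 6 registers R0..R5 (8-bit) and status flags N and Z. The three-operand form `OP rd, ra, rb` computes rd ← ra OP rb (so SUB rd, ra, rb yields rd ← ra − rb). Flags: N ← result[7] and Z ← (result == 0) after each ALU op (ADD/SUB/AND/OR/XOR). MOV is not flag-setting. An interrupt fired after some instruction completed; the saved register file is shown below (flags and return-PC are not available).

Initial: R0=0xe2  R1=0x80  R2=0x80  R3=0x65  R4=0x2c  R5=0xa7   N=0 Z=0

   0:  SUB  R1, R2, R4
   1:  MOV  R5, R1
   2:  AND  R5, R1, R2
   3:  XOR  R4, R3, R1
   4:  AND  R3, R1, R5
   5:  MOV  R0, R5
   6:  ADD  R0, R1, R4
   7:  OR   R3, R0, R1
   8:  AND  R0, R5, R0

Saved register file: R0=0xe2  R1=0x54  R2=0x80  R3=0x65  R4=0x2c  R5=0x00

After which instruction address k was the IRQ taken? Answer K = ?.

after  0: R0=0xe2 R1=0x54 R2=0x80 R3=0x65 R4=0x2c R5=0xa7  N=0 Z=0
after  1: R0=0xe2 R1=0x54 R2=0x80 R3=0x65 R4=0x2c R5=0x54  N=0 Z=0
after  2: R0=0xe2 R1=0x54 R2=0x80 R3=0x65 R4=0x2c R5=0x00  N=0 Z=1
-- IRQ taken; context saved, return-PC = 3 --

K = 2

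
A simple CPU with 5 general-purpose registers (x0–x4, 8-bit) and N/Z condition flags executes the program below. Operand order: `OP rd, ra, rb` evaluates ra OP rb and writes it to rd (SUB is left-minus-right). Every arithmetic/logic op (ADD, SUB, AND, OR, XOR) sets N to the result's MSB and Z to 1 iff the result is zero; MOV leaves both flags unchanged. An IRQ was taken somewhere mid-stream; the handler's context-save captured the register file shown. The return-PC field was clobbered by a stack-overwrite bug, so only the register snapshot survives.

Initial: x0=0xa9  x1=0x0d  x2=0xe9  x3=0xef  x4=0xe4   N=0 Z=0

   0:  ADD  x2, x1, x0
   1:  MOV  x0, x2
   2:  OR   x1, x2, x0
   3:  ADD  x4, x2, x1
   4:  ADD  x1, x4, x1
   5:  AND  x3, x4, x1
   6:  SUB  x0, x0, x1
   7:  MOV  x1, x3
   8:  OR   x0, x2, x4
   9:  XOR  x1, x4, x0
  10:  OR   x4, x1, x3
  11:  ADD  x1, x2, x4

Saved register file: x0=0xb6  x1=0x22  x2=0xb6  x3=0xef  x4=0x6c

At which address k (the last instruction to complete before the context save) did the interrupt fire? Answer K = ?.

K = 4

after  0: x0=0xa9 x1=0x0d x2=0xb6 x3=0xef x4=0xe4  N=1 Z=0
after  1: x0=0xb6 x1=0x0d x2=0xb6 x3=0xef x4=0xe4  N=1 Z=0
after  2: x0=0xb6 x1=0xb6 x2=0xb6 x3=0xef x4=0xe4  N=1 Z=0
after  3: x0=0xb6 x1=0xb6 x2=0xb6 x3=0xef x4=0x6c  N=0 Z=0
after  4: x0=0xb6 x1=0x22 x2=0xb6 x3=0xef x4=0x6c  N=0 Z=0
-- IRQ taken; context saved, return-PC = 5 --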